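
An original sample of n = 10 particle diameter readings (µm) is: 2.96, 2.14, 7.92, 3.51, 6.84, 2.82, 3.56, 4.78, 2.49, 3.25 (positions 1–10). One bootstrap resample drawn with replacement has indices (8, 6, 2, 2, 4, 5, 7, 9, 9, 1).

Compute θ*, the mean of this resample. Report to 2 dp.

Resample values: 4.78, 2.82, 2.14, 2.14, 3.51, 6.84, 3.56, 2.49, 2.49, 2.96.
Mean = (4.78 + 2.82 + 2.14 + 2.14 + 3.51 + 6.84 + 3.56 + 2.49 + 2.49 + 2.96) / 10 = 33.730 / 10 = 3.37

θ* = 3.37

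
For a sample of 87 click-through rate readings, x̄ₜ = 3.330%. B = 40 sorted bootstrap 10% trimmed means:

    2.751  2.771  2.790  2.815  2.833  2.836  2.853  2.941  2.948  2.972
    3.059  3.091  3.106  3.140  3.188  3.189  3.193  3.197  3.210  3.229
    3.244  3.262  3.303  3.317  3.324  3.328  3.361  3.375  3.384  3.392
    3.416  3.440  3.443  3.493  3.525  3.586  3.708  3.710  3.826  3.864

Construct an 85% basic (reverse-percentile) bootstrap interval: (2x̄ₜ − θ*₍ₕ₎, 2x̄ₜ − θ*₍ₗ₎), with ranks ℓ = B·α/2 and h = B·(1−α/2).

Percentile endpoints at ranks 3 and 37: θ*₍3₎ = 2.790, θ*₍37₎ = 3.708.
Basic interval reflects these around x̄ₜ:
  lower = 2 × 3.330 − 3.708 = 2.952
  upper = 2 × 3.330 − 2.790 = 3.870

(2.952, 3.870)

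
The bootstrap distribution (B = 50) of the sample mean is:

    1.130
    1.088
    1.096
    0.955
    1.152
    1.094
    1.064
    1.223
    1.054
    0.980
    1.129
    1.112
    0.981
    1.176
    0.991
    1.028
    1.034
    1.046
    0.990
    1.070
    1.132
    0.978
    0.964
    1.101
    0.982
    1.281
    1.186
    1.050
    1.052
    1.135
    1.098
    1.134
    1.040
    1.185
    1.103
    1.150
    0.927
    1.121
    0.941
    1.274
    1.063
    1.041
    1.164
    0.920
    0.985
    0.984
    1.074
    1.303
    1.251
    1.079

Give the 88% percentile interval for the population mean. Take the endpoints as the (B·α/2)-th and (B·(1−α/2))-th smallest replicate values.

(0.941, 1.251)

Sorted replicates: 0.920, 0.927, 0.941, 0.955, 0.964, 0.978, 0.980, 0.981, 0.982, 0.984, 0.985, 0.990, 0.991, 1.028, 1.034, 1.040, 1.041, 1.046, 1.050, 1.052, 1.054, 1.063, 1.064, 1.070, 1.074, 1.079, 1.088, 1.094, 1.096, 1.098, 1.101, 1.103, 1.112, 1.121, 1.129, 1.130, 1.132, 1.134, 1.135, 1.150, 1.152, 1.164, 1.176, 1.185, 1.186, 1.223, 1.251, 1.274, 1.281, 1.303
α = 0.12; lower rank = 50 × 0.060 = 3; upper rank = 50 × 0.940 = 47.
The 3rd smallest replicate is 0.941; the 47th is 1.251.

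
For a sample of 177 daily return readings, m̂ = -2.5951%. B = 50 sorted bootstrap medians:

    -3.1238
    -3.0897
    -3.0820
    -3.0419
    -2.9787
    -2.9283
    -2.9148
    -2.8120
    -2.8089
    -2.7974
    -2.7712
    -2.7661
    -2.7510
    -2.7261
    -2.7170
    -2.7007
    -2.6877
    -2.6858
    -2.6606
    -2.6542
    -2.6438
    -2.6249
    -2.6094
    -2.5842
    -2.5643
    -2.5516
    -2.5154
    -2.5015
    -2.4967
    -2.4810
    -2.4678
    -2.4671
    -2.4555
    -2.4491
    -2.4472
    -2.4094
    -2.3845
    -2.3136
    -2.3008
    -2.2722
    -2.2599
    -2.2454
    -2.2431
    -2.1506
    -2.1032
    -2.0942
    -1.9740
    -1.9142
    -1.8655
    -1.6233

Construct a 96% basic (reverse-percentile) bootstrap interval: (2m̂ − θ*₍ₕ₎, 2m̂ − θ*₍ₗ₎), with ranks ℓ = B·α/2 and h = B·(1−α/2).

(-3.3247, -2.0664)

Percentile endpoints at ranks 1 and 49: θ*₍1₎ = -3.1238, θ*₍49₎ = -1.8655.
Basic interval reflects these around m̂:
  lower = 2 × -2.5951 − -1.8655 = -3.3247
  upper = 2 × -2.5951 − -3.1238 = -2.0664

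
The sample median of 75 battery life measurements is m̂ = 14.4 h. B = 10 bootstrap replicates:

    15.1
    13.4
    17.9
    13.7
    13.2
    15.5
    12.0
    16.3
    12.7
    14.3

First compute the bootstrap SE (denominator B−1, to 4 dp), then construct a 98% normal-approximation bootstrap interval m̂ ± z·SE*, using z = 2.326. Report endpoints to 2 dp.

Mean of replicates = 14.4100; sum of squared deviations = 29.1490; SE* = √(29.1490/9) = 1.7997
Margin = 2.326 × 1.7997 = 4.186
Interval: 14.4 ± 4.186

(10.21, 18.59)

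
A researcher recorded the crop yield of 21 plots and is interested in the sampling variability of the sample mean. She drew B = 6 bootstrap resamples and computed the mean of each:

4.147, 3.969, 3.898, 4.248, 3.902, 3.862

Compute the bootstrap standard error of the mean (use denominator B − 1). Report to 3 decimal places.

SE* = 0.157

Bootstrap SE is the standard deviation of the 6 replicate means.
Mean of replicates: (4.147 + 3.969 + 3.898 + 4.248 + 3.902 + 3.862) / 6 = 24.0260 / 6 = 4.0043
Sum of squared deviations: (+0.1427)² + (−0.0353)² + (−0.1063)² + (+0.2437)² + (−0.1023)² + (−0.1423)² = 0.1230
Variance = 0.1230 / 5 = 0.0246
SE* = √0.0246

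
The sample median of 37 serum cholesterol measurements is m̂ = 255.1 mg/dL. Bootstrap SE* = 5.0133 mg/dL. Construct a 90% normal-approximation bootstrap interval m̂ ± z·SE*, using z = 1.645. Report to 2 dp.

Margin = 1.645 × 5.0133 = 8.247
Interval: 255.1 ± 8.247

(246.85, 263.35)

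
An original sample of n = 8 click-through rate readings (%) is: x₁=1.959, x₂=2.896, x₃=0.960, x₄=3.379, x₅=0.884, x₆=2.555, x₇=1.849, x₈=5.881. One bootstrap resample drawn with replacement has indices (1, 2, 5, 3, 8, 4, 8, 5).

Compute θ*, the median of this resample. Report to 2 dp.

Resample values: 1.959, 2.896, 0.884, 0.960, 5.881, 3.379, 5.881, 0.884.
Sorted: 0.884, 0.884, 0.960, 1.959, 2.896, 3.379, 5.881, 5.881
Median = average of the two middle values = 2.43

θ* = 2.43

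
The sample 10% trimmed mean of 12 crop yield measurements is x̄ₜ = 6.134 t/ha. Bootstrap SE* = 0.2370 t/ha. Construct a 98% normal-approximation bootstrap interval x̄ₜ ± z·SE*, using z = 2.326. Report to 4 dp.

Margin = 2.326 × 0.2370 = 0.55126
Interval: 6.134 ± 0.55126

(5.5827, 6.6853)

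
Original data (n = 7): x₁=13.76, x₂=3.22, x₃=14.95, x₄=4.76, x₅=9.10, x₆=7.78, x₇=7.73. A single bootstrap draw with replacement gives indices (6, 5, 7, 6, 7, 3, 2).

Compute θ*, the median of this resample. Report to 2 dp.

Resample values: 7.78, 9.10, 7.73, 7.78, 7.73, 14.95, 3.22.
Sorted: 3.22, 7.73, 7.73, 7.78, 7.78, 9.10, 14.95
Median = middle value = 7.78

θ* = 7.78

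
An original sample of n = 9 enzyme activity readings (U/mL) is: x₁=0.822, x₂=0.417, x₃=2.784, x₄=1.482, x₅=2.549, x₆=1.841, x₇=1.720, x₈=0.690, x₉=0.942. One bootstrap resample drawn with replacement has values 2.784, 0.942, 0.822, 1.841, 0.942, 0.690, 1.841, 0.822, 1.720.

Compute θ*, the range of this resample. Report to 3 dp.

θ* = 2.094

Range = 2.784 − 0.690 = 2.094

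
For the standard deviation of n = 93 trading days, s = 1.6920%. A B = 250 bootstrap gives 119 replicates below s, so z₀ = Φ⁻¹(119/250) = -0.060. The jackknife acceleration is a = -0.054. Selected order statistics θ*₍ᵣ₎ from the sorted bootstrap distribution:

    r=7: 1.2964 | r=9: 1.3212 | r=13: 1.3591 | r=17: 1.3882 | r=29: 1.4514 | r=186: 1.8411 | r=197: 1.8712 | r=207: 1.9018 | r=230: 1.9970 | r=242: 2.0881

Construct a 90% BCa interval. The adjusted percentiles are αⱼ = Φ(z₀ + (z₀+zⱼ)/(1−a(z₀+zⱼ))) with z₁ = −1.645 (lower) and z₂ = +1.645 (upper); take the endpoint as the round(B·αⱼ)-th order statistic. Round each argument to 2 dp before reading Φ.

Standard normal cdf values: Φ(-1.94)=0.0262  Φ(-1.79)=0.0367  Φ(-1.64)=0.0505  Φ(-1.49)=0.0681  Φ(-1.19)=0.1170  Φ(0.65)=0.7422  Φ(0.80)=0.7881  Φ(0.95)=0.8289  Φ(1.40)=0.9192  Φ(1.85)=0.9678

Lower: z₀ + z₁ = -0.060 + (-1.645) = -1.705; 1 − a(z₀+z₁) = 1 − (-0.054)(-1.705) = 0.9079; argument = -0.060 + (-1.705)/0.9079 = -1.9379 → -1.94.
α₁ = Φ(-1.94) = 0.0262; rank = round(250 × 0.0262) = 7; θ*₍7₎ = 1.2964.
Upper: z₀ + z₂ = 1.585; 1 − a(z₀+z₂) = 1.0856; argument = 1.4000 → 1.40; α₂ = 0.9192; rank = 230; θ*₍230₎ = 1.9970.

(1.2964, 1.9970)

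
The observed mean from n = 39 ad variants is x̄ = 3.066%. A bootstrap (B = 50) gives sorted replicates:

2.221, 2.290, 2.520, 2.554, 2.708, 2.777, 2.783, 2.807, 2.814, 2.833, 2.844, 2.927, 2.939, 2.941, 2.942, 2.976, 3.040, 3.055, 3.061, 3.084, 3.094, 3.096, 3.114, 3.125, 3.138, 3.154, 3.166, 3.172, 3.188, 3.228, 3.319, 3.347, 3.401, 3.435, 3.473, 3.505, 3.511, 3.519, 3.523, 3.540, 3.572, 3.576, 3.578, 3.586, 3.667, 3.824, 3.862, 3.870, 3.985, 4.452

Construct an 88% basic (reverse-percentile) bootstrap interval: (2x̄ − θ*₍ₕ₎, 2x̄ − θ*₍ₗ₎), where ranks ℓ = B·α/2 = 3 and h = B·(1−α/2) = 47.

(2.270, 3.612)

Percentile endpoints at ranks 3 and 47: θ*₍3₎ = 2.520, θ*₍47₎ = 3.862.
Basic interval reflects these around x̄:
  lower = 2 × 3.066 − 3.862 = 2.270
  upper = 2 × 3.066 − 2.520 = 3.612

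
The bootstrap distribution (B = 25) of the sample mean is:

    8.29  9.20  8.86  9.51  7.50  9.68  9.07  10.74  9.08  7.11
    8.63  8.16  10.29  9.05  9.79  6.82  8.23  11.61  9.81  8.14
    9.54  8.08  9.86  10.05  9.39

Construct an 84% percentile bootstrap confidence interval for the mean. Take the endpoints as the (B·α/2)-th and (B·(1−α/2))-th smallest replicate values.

(7.11, 10.29)

Sorted replicates: 6.82, 7.11, 7.50, 8.08, 8.14, 8.16, 8.23, 8.29, 8.63, 8.86, 9.05, 9.07, 9.08, 9.20, 9.39, 9.51, 9.54, 9.68, 9.79, 9.81, 9.86, 10.05, 10.29, 10.74, 11.61
α = 0.16; lower rank = 25 × 0.080 = 2; upper rank = 25 × 0.920 = 23.
The 2nd smallest replicate is 7.11; the 23rd is 10.29.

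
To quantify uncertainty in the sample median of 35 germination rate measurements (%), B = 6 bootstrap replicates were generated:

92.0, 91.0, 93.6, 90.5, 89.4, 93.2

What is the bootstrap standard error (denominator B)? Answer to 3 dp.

SE* = 1.479

Bootstrap SE is the standard deviation of the 6 replicate medians.
Mean of replicates: (92.0 + 91.0 + 93.6 + 90.5 + 89.4 + 93.2) / 6 = 549.7000 / 6 = 91.6167
Sum of squared deviations: (+0.3833)² + (−0.6167)² + (+1.9833)² + (−1.1167)² + (−2.2167)² + (+1.5833)² = 13.1283
Variance = 13.1283 / 6 = 2.1881
SE* = √2.1881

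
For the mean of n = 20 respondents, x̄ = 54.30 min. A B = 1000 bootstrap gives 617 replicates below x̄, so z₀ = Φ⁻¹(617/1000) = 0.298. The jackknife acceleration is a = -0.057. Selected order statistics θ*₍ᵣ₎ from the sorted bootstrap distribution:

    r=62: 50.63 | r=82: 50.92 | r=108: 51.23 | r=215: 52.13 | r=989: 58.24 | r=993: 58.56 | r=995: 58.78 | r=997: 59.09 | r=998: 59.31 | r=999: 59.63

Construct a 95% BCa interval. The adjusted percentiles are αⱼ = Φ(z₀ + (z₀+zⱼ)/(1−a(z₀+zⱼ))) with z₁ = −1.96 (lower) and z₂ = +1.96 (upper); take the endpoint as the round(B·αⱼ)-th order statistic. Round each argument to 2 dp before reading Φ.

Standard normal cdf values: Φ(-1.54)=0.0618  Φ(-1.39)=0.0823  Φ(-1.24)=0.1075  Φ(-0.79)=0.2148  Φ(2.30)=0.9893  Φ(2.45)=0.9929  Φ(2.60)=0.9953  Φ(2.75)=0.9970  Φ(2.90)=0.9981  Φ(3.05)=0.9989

Lower: z₀ + z₁ = 0.298 + (-1.960) = -1.662; 1 − a(z₀+z₁) = 1 − (-0.057)(-1.662) = 0.9053; argument = 0.298 + (-1.662)/0.9053 = -1.5379 → -1.54.
α₁ = Φ(-1.54) = 0.0618; rank = round(1000 × 0.0618) = 62; θ*₍62₎ = 50.63.
Upper: z₀ + z₂ = 2.258; 1 − a(z₀+z₂) = 1.1287; argument = 2.2985 → 2.30; α₂ = 0.9893; rank = 989; θ*₍989₎ = 58.24.

(50.63, 58.24)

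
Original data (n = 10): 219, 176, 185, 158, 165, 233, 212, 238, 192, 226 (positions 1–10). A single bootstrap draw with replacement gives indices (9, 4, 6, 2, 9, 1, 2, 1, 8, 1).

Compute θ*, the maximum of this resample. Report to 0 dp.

Resample values: 192, 158, 233, 176, 192, 219, 176, 219, 238, 219.
Maximum = 238

θ* = 238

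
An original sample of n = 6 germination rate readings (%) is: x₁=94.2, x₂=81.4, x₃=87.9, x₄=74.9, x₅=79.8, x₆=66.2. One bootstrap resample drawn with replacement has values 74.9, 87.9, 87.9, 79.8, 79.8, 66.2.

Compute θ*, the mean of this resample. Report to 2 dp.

Mean = (74.9 + 87.9 + 87.9 + 79.8 + 79.8 + 66.2) / 6 = 476.50 / 6 = 79.42

θ* = 79.42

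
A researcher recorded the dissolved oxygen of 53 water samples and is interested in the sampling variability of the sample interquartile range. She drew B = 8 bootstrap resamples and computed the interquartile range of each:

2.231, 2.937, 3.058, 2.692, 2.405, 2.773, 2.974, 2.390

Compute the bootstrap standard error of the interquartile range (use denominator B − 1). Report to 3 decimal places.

SE* = 0.308

Bootstrap SE is the standard deviation of the 8 replicate interquartile ranges.
Mean of replicates: (2.231 + 2.937 + 3.058 + 2.692 + 2.405 + 2.773 + 2.974 + 2.390) / 8 = 21.4600 / 8 = 2.6825
Sum of squared deviations: (−0.4515)² + (+0.2545)² + (+0.3755)² + (+0.0095)² + (−0.2775)² + (+0.0905)² + (+0.2915)² + (−0.2925)² = 0.6654
Variance = 0.6654 / 7 = 0.0951
SE* = √0.0951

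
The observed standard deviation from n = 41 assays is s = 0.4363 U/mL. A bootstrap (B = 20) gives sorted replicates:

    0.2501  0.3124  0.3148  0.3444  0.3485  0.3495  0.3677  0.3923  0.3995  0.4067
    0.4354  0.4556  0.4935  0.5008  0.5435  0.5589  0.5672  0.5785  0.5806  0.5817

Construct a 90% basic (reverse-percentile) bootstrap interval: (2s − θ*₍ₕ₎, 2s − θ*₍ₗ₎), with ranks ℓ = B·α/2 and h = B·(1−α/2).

Percentile endpoints at ranks 1 and 19: θ*₍1₎ = 0.2501, θ*₍19₎ = 0.5806.
Basic interval reflects these around s:
  lower = 2 × 0.4363 − 0.5806 = 0.2920
  upper = 2 × 0.4363 − 0.2501 = 0.6225

(0.2920, 0.6225)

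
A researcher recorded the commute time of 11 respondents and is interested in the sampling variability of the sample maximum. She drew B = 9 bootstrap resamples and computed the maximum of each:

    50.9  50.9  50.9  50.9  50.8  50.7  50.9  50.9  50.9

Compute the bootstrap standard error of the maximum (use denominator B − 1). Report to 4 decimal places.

Bootstrap SE is the standard deviation of the 9 replicate maximums.
Mean of replicates: (50.9 + 50.9 + 50.9 + 50.9 + 50.8 + 50.7 + 50.9 + 50.9 + 50.9) / 9 = 457.80000 / 9 = 50.86667
Sum of squared deviations: (+0.03333)² + (+0.03333)² + (+0.03333)² + (+0.03333)² + (−0.06667)² + (−0.16667)² + (+0.03333)² + (+0.03333)² + (+0.03333)² = 0.04000
Variance = 0.04000 / 8 = 0.00500
SE* = √0.00500

SE* = 0.0707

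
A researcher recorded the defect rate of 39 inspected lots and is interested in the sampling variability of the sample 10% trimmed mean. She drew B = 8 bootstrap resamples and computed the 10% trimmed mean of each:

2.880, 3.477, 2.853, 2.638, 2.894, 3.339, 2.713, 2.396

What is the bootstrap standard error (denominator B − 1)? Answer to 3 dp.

Bootstrap SE is the standard deviation of the 8 replicate 10% trimmed means.
Mean of replicates: (2.880 + 3.477 + 2.853 + 2.638 + 2.894 + 3.339 + 2.713 + 2.396) / 8 = 23.1900 / 8 = 2.8988
Sum of squared deviations: (−0.0188)² + (+0.5782)² + (−0.0457)² + (−0.2608)² + (−0.0048)² + (+0.4402)² + (−0.1858)² + (−0.5028)² = 0.8859
Variance = 0.8859 / 7 = 0.1266
SE* = √0.1266

SE* = 0.356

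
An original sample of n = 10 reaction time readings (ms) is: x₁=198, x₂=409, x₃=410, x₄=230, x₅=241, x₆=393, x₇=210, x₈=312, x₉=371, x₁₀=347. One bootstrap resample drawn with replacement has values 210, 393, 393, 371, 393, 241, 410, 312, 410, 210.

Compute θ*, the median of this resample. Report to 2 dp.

Sorted: 210, 210, 241, 312, 371, 393, 393, 393, 410, 410
Median = average of the two middle values = 382.00

θ* = 382.00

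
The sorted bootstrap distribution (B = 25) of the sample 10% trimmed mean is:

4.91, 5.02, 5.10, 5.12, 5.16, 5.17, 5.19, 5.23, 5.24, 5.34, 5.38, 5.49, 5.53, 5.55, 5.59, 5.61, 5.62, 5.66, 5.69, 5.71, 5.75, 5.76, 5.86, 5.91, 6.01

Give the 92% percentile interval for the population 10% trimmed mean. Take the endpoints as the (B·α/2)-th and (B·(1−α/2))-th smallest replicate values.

α = 0.08; lower rank = 25 × 0.040 = 1; upper rank = 25 × 0.960 = 24.
The 1st smallest replicate is 4.91; the 24th is 5.91.

(4.91, 5.91)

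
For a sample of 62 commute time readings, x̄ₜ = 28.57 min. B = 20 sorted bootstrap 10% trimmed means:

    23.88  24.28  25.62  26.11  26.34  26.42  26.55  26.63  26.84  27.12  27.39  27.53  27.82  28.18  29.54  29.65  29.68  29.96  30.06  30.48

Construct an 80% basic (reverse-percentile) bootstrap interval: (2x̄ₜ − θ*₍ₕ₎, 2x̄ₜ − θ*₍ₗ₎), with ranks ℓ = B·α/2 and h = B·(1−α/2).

(27.18, 32.86)

Percentile endpoints at ranks 2 and 18: θ*₍2₎ = 24.28, θ*₍18₎ = 29.96.
Basic interval reflects these around x̄ₜ:
  lower = 2 × 28.57 − 29.96 = 27.18
  upper = 2 × 28.57 − 24.28 = 32.86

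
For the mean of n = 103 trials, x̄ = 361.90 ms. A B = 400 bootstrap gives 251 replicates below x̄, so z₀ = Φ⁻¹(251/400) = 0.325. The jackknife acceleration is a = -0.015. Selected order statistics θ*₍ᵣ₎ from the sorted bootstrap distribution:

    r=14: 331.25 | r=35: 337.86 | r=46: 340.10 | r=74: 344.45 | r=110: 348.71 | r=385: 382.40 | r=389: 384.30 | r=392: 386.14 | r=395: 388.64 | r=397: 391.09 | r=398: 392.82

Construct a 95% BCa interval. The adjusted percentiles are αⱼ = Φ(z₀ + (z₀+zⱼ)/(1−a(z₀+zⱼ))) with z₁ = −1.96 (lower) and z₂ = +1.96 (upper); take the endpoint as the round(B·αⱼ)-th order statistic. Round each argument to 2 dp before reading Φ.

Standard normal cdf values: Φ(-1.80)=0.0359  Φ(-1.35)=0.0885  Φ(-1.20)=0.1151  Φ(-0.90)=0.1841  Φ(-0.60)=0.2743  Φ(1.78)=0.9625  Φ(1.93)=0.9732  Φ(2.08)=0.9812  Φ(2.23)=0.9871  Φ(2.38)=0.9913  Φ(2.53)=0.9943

Lower: z₀ + z₁ = 0.325 + (-1.960) = -1.635; 1 − a(z₀+z₁) = 1 − (-0.015)(-1.635) = 0.9755; argument = 0.325 + (-1.635)/0.9755 = -1.3511 → -1.35.
α₁ = Φ(-1.35) = 0.0885; rank = round(400 × 0.0885) = 35; θ*₍35₎ = 337.86.
Upper: z₀ + z₂ = 2.285; 1 − a(z₀+z₂) = 1.0343; argument = 2.5343 → 2.53; α₂ = 0.9943; rank = 398; θ*₍398₎ = 392.82.

(337.86, 392.82)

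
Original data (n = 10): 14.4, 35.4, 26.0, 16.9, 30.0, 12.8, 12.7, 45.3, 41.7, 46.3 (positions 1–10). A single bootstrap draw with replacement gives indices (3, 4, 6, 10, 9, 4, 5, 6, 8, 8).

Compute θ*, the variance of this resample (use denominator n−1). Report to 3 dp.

Resample values: 26.0, 16.9, 12.8, 46.3, 41.7, 16.9, 30.0, 12.8, 45.3, 45.3.
Mean = 29.4000; sum of squared deviations = 1818.0600
s² = 1818.0600 / 9 = 202.0067

θ* = 202.007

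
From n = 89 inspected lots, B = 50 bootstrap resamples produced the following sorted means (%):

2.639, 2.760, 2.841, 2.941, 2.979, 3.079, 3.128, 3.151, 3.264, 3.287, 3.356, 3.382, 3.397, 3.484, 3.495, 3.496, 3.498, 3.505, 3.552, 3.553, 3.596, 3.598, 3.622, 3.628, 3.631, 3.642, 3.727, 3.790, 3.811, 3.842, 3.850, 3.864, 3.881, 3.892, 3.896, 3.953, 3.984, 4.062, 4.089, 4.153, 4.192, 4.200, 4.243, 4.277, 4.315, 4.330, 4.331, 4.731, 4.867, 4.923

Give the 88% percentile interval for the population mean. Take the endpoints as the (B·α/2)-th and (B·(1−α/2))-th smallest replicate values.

α = 0.12; lower rank = 50 × 0.060 = 3; upper rank = 50 × 0.940 = 47.
The 3rd smallest replicate is 2.841; the 47th is 4.331.

(2.841, 4.331)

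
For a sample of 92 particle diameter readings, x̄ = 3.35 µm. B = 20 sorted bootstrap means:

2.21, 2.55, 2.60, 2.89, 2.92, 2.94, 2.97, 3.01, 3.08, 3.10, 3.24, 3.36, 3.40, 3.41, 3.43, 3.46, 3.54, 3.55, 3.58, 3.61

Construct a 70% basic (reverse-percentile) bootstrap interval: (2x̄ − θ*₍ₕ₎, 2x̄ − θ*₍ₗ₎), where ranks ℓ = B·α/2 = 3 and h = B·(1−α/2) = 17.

(3.16, 4.10)

Percentile endpoints at ranks 3 and 17: θ*₍3₎ = 2.60, θ*₍17₎ = 3.54.
Basic interval reflects these around x̄:
  lower = 2 × 3.35 − 3.54 = 3.16
  upper = 2 × 3.35 − 2.60 = 4.10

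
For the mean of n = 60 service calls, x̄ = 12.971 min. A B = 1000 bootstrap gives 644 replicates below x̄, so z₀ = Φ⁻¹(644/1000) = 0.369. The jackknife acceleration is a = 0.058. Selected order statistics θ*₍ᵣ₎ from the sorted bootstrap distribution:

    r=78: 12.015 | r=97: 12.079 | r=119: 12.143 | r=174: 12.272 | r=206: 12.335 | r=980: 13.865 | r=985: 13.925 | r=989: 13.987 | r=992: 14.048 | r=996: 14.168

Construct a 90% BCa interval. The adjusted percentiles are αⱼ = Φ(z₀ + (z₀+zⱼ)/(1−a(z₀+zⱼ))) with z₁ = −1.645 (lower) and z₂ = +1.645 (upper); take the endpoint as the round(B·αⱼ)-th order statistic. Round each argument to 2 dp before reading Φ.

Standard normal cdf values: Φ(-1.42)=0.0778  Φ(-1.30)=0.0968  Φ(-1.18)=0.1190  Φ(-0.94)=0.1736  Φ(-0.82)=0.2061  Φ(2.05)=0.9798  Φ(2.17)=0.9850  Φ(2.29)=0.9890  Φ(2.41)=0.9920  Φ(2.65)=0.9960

(12.335, 14.168)

Lower: z₀ + z₁ = 0.369 + (-1.645) = -1.276; 1 − a(z₀+z₁) = 1 − (0.058)(-1.276) = 1.0740; argument = 0.369 + (-1.276)/1.0740 = -0.8191 → -0.82.
α₁ = Φ(-0.82) = 0.2061; rank = round(1000 × 0.2061) = 206; θ*₍206₎ = 12.335.
Upper: z₀ + z₂ = 2.014; 1 − a(z₀+z₂) = 0.8832; argument = 2.6494 → 2.65; α₂ = 0.9960; rank = 996; θ*₍996₎ = 14.168.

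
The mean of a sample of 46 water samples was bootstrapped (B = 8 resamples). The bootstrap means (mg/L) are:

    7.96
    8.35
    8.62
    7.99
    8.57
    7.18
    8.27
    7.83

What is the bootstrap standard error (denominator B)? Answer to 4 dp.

SE* = 0.4378

Bootstrap SE is the standard deviation of the 8 replicate means.
Mean of replicates: (7.96 + 8.35 + 8.62 + 7.99 + 8.57 + 7.18 + 8.27 + 7.83) / 8 = 64.77000 / 8 = 8.09625
Sum of squared deviations: (−0.13625)² + (+0.25375)² + (+0.52375)² + (−0.10625)² + (+0.47375)² + (−0.91625)² + (+0.17375)² + (−0.26625)² = 1.53359
Variance = 1.53359 / 8 = 0.19170
SE* = √0.19170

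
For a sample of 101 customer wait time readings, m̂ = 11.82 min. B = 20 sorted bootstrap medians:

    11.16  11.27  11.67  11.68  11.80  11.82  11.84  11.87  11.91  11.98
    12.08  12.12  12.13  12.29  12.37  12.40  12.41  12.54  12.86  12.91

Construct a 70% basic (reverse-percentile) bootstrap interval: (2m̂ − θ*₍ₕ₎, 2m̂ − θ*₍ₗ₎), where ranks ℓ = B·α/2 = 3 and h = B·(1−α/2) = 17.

Percentile endpoints at ranks 3 and 17: θ*₍3₎ = 11.67, θ*₍17₎ = 12.41.
Basic interval reflects these around m̂:
  lower = 2 × 11.82 − 12.41 = 11.23
  upper = 2 × 11.82 − 11.67 = 11.97

(11.23, 11.97)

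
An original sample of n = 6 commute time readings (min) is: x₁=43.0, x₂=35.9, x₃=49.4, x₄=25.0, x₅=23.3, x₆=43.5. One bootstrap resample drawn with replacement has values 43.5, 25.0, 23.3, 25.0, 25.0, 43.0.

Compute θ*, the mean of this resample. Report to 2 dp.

Mean = (43.5 + 25.0 + 23.3 + 25.0 + 25.0 + 43.0) / 6 = 184.80 / 6 = 30.80

θ* = 30.80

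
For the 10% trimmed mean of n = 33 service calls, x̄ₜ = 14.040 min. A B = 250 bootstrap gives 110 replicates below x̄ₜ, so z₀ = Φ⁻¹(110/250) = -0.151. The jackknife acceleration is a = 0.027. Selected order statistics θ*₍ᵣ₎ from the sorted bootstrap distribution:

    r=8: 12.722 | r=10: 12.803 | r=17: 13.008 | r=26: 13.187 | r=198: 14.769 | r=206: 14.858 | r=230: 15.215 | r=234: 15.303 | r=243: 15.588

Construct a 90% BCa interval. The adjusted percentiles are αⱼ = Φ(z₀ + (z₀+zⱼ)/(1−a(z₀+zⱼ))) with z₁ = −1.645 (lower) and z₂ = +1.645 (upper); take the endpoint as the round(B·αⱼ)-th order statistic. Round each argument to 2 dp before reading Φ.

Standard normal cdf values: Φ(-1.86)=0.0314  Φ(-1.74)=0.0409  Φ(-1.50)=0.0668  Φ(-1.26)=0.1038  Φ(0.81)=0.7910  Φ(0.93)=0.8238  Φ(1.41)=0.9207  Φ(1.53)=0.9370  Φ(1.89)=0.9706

(12.722, 15.215)

Lower: z₀ + z₁ = -0.151 + (-1.645) = -1.796; 1 − a(z₀+z₁) = 1 − (0.027)(-1.796) = 1.0485; argument = -0.151 + (-1.796)/1.0485 = -1.8639 → -1.86.
α₁ = Φ(-1.86) = 0.0314; rank = round(250 × 0.0314) = 8; θ*₍8₎ = 12.722.
Upper: z₀ + z₂ = 1.494; 1 − a(z₀+z₂) = 0.9597; argument = 1.4058 → 1.41; α₂ = 0.9207; rank = 230; θ*₍230₎ = 15.215.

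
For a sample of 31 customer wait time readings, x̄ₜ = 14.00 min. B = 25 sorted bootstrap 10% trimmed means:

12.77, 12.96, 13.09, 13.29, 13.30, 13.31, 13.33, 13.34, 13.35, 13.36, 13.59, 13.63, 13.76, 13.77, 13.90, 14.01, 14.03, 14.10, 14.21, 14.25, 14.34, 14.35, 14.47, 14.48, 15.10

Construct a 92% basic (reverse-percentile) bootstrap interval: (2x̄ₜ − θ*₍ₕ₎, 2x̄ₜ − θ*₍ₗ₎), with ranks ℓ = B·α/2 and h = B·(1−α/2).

(13.52, 15.23)

Percentile endpoints at ranks 1 and 24: θ*₍1₎ = 12.77, θ*₍24₎ = 14.48.
Basic interval reflects these around x̄ₜ:
  lower = 2 × 14.00 − 14.48 = 13.52
  upper = 2 × 14.00 − 12.77 = 15.23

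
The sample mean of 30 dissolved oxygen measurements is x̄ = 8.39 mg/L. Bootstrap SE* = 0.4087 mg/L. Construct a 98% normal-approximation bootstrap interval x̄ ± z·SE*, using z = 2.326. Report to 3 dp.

Margin = 2.326 × 0.4087 = 0.9506
Interval: 8.39 ± 0.9506

(7.439, 9.341)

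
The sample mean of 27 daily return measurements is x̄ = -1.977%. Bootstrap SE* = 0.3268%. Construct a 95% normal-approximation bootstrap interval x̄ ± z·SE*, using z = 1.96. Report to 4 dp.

(-2.6175, -1.3365)

Margin = 1.96 × 0.3268 = 0.64053
Interval: -1.977 ± 0.64053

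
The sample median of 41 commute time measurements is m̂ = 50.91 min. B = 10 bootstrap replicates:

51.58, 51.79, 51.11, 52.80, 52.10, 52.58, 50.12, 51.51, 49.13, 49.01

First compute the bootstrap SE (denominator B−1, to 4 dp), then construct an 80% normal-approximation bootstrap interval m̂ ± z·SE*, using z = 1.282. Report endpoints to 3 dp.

(49.195, 52.625)

Mean of replicates = 51.1730; sum of squared deviations = 16.1112; SE* = √(16.1112/9) = 1.3380
Margin = 1.282 × 1.3380 = 1.7153
Interval: 50.91 ± 1.7153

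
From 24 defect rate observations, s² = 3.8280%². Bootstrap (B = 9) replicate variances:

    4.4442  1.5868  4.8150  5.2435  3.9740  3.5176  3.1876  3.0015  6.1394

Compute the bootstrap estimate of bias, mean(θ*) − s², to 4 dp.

bias = +0.1620

mean(θ*) = (4.4442 + 1.5868 + 4.8150 + 5.2435 + 3.9740 + 3.5176 + 3.1876 + 3.0015 + 6.1394) / 9 = 3.98996
bias = 3.98996 − 3.8280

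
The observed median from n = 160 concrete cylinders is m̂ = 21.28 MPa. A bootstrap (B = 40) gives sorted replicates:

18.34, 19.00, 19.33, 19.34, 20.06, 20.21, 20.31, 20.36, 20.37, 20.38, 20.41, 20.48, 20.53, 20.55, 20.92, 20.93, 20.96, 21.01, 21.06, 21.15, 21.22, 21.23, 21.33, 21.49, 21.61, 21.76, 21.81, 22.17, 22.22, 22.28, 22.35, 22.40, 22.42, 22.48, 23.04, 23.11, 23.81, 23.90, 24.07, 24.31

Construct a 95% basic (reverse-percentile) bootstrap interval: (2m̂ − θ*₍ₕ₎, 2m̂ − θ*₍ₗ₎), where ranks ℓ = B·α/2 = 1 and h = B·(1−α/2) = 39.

Percentile endpoints at ranks 1 and 39: θ*₍1₎ = 18.34, θ*₍39₎ = 24.07.
Basic interval reflects these around m̂:
  lower = 2 × 21.28 − 24.07 = 18.49
  upper = 2 × 21.28 − 18.34 = 24.22

(18.49, 24.22)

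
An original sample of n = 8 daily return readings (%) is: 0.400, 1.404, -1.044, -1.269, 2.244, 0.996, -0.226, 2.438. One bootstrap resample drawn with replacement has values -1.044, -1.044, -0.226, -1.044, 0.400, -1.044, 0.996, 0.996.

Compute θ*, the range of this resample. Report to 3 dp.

θ* = 2.040

Range = 0.996 − -1.044 = 2.040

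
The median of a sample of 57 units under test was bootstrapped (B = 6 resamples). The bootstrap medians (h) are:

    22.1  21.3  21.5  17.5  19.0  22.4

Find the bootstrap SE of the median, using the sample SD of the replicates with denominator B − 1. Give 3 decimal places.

SE* = 1.947

Bootstrap SE is the standard deviation of the 6 replicate medians.
Mean of replicates: (22.1 + 21.3 + 21.5 + 17.5 + 19.0 + 22.4) / 6 = 123.8000 / 6 = 20.6333
Sum of squared deviations: (+1.4667)² + (+0.6667)² + (+0.8667)² + (−3.1333)² + (−1.6333)² + (+1.7667)² = 18.9533
Variance = 18.9533 / 5 = 3.7907
SE* = √3.7907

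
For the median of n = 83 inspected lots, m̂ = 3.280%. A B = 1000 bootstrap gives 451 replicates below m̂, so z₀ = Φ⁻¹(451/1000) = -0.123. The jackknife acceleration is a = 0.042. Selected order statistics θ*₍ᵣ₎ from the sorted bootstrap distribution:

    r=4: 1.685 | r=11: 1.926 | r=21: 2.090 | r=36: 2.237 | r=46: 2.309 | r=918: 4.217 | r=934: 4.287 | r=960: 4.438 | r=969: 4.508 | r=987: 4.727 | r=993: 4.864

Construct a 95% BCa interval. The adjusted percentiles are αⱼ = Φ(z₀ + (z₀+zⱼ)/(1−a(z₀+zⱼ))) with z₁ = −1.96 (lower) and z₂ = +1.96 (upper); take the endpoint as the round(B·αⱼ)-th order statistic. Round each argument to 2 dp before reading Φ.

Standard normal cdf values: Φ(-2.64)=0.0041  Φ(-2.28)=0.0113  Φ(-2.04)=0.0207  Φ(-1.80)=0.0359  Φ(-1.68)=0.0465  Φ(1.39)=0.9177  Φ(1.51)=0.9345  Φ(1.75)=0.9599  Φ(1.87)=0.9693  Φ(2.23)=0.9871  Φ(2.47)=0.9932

(2.090, 4.508)

Lower: z₀ + z₁ = -0.123 + (-1.960) = -2.083; 1 − a(z₀+z₁) = 1 − (0.042)(-2.083) = 1.0875; argument = -0.123 + (-2.083)/1.0875 = -2.0384 → -2.04.
α₁ = Φ(-2.04) = 0.0207; rank = round(1000 × 0.0207) = 21; θ*₍21₎ = 2.090.
Upper: z₀ + z₂ = 1.837; 1 − a(z₀+z₂) = 0.9228; argument = 1.8676 → 1.87; α₂ = 0.9693; rank = 969; θ*₍969₎ = 4.508.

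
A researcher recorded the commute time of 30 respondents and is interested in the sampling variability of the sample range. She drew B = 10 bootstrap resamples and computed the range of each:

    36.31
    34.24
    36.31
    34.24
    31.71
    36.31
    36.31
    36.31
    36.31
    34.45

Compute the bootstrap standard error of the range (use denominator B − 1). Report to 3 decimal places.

SE* = 1.562

Bootstrap SE is the standard deviation of the 10 replicate ranges.
Mean of replicates: (36.31 + 34.24 + 36.31 + 34.24 + 31.71 + 36.31 + 36.31 + 36.31 + 36.31 + 34.45) / 10 = 352.5000 / 10 = 35.2500
Sum of squared deviations: (+1.0600)² + (−1.0100)² + (+1.0600)² + (−1.0100)² + (−3.5400)² + (+1.0600)² + (+1.0600)² + (+1.0600)² + (+1.0600)² + (−0.8000)² = 21.9534
Variance = 21.9534 / 9 = 2.4393
SE* = √2.4393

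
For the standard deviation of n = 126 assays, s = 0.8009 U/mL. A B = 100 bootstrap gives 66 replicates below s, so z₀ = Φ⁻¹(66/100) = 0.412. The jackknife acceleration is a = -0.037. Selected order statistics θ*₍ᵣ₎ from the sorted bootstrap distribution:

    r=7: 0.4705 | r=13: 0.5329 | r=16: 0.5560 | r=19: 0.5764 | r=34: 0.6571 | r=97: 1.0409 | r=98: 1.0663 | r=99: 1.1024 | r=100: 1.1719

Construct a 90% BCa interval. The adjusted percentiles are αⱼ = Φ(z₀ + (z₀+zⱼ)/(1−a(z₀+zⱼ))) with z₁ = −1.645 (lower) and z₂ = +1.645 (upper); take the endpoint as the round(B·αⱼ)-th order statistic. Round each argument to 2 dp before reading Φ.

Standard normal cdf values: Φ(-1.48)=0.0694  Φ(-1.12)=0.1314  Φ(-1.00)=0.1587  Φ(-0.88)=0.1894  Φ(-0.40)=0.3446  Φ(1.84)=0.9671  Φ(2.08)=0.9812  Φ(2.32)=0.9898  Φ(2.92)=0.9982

Lower: z₀ + z₁ = 0.412 + (-1.645) = -1.233; 1 − a(z₀+z₁) = 1 − (-0.037)(-1.233) = 0.9544; argument = 0.412 + (-1.233)/0.9544 = -0.8799 → -0.88.
α₁ = Φ(-0.88) = 0.1894; rank = round(100 × 0.1894) = 19; θ*₍19₎ = 0.5764.
Upper: z₀ + z₂ = 2.057; 1 − a(z₀+z₂) = 1.0761; argument = 2.3235 → 2.32; α₂ = 0.9898; rank = 99; θ*₍99₎ = 1.1024.

(0.5764, 1.1024)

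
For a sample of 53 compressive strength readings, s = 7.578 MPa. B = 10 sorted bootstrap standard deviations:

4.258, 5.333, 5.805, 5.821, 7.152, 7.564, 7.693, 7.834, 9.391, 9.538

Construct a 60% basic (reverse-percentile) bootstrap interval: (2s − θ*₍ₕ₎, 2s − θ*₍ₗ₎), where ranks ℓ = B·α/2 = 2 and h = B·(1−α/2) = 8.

(7.322, 9.823)

Percentile endpoints at ranks 2 and 8: θ*₍2₎ = 5.333, θ*₍8₎ = 7.834.
Basic interval reflects these around s:
  lower = 2 × 7.578 − 7.834 = 7.322
  upper = 2 × 7.578 − 5.333 = 9.823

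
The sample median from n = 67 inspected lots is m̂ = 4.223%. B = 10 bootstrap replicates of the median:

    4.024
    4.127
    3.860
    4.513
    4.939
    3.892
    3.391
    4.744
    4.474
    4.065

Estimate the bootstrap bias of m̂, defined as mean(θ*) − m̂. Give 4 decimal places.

mean(θ*) = (4.024 + 4.127 + 3.860 + 4.513 + 4.939 + 3.892 + 3.391 + 4.744 + 4.474 + 4.065) / 10 = 4.20290
bias = 4.20290 − 4.223

bias = −0.0201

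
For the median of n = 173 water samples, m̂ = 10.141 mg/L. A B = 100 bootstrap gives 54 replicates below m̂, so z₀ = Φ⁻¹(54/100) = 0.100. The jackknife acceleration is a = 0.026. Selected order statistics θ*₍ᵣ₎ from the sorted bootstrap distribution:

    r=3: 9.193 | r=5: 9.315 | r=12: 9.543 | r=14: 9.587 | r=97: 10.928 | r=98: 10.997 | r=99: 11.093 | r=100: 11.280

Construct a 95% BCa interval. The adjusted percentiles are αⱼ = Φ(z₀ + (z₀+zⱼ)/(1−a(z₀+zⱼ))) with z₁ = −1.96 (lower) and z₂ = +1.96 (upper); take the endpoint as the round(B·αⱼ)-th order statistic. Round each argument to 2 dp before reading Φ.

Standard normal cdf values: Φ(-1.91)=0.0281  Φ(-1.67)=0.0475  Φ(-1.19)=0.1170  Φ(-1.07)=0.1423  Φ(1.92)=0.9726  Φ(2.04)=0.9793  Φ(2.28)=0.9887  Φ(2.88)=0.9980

(9.315, 11.093)

Lower: z₀ + z₁ = 0.100 + (-1.960) = -1.860; 1 − a(z₀+z₁) = 1 − (0.026)(-1.860) = 1.0484; argument = 0.100 + (-1.860)/1.0484 = -1.6742 → -1.67.
α₁ = Φ(-1.67) = 0.0475; rank = round(100 × 0.0475) = 5; θ*₍5₎ = 9.315.
Upper: z₀ + z₂ = 2.060; 1 − a(z₀+z₂) = 0.9464; argument = 2.2766 → 2.28; α₂ = 0.9887; rank = 99; θ*₍99₎ = 11.093.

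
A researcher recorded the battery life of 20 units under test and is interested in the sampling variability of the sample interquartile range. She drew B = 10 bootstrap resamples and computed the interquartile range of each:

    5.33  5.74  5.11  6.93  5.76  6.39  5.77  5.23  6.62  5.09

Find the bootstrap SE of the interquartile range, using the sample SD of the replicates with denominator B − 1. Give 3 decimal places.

SE* = 0.652

Bootstrap SE is the standard deviation of the 10 replicate interquartile ranges.
Mean of replicates: (5.33 + 5.74 + 5.11 + 6.93 + 5.76 + 6.39 + 5.77 + 5.23 + 6.62 + 5.09) / 10 = 57.9700 / 10 = 5.7970
Sum of squared deviations: (−0.4670)² + (−0.0570)² + (−0.6870)² + (+1.1330)² + (−0.0370)² + (+0.5930)² + (−0.0270)² + (−0.5670)² + (+0.8230)² + (−0.7070)² = 3.8294
Variance = 3.8294 / 9 = 0.4255
SE* = √0.4255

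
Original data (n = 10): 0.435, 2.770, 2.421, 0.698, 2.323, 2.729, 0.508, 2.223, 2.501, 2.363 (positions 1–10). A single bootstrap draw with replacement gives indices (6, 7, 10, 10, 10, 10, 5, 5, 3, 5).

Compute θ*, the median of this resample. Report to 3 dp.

θ* = 2.363

Resample values: 2.729, 0.508, 2.363, 2.363, 2.363, 2.363, 2.323, 2.323, 2.421, 2.323.
Sorted: 0.508, 2.323, 2.323, 2.323, 2.363, 2.363, 2.363, 2.363, 2.421, 2.729
Median = average of the two middle values = 2.363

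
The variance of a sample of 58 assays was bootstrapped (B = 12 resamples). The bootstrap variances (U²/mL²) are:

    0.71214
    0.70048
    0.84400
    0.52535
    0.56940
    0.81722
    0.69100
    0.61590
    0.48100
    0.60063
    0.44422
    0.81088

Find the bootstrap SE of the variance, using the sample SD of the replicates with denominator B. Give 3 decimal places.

SE* = 0.128

Bootstrap SE is the standard deviation of the 12 replicate variances.
Mean of replicates: (0.71214 + 0.70048 + 0.84400 + 0.52535 + 0.56940 + 0.81722 + 0.69100 + 0.61590 + 0.48100 + 0.60063 + 0.44422 + 0.81088) / 12 = 7.812220 / 12 = 0.651018
Sum of squared deviations: (+0.061122)² + (+0.049462)² + (+0.192982)² + (−0.125668)² + (−0.081618)² + (+0.166202)² + (+0.039982)² + (−0.035118)² + (−0.170018)² + (−0.050388)² + (−0.206798)² + (+0.159862)² = 0.196100
Variance = 0.196100 / 12 = 0.016342
SE* = √0.016342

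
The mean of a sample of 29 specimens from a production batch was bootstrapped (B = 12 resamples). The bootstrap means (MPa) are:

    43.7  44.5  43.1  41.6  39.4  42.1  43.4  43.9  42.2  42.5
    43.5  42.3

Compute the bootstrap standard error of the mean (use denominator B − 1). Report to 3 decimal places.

SE* = 1.344

Bootstrap SE is the standard deviation of the 12 replicate means.
Mean of replicates: (43.7 + 44.5 + 43.1 + 41.6 + 39.4 + 42.1 + 43.4 + 43.9 + 42.2 + 42.5 + 43.5 + 42.3) / 12 = 512.2000 / 12 = 42.6833
Sum of squared deviations: (+1.0167)² + (+1.8167)² + (+0.4167)² + (−1.0833)² + (−3.2833)² + (−0.5833)² + (+0.7167)² + (+1.2167)² + (−0.4833)² + (−0.1833)² + (+0.8167)² + (−0.3833)² = 19.8767
Variance = 19.8767 / 11 = 1.8070
SE* = √1.8070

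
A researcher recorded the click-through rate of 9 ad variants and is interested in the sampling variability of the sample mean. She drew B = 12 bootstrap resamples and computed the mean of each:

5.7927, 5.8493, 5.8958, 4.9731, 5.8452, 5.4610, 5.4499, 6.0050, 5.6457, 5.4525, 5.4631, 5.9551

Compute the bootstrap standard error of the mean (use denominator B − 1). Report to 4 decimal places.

SE* = 0.2993

Bootstrap SE is the standard deviation of the 12 replicate means.
Mean of replicates: (5.7927 + 5.8493 + 5.8958 + 4.9731 + 5.8452 + 5.4610 + 5.4499 + 6.0050 + 5.6457 + 5.4525 + 5.4631 + 5.9551) / 12 = 67.78840 / 12 = 5.64903
Sum of squared deviations: (+0.14367)² + (+0.20027)² + (+0.24677)² + (−0.67593)² + (+0.19617)² + (−0.18803)² + (−0.19913)² + (+0.35597)² + (−0.00333)² + (−0.19653)² + (−0.18593)² + (+0.30607)² = 0.98562
Variance = 0.98562 / 11 = 0.08960
SE* = √0.08960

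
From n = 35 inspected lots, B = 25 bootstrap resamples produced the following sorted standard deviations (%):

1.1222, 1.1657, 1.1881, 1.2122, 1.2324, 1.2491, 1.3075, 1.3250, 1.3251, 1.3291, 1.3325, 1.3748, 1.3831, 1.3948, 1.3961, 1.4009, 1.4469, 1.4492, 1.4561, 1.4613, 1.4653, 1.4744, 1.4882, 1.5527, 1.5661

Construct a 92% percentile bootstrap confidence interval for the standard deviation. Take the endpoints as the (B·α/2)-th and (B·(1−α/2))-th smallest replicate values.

α = 0.08; lower rank = 25 × 0.040 = 1; upper rank = 25 × 0.960 = 24.
The 1st smallest replicate is 1.1222; the 24th is 1.5527.

(1.1222, 1.5527)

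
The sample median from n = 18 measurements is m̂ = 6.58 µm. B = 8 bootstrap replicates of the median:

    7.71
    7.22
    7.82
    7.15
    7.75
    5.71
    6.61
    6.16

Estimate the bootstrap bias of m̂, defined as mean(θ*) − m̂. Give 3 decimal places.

bias = +0.436

mean(θ*) = (7.71 + 7.22 + 7.82 + 7.15 + 7.75 + 5.71 + 6.61 + 6.16) / 8 = 7.0163
bias = 7.0163 − 6.58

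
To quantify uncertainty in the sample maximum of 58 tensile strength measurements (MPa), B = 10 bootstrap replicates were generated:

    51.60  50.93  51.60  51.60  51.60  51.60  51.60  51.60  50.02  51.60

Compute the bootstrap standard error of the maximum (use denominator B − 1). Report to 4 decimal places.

SE* = 0.5206

Bootstrap SE is the standard deviation of the 10 replicate maximums.
Mean of replicates: (51.60 + 50.93 + 51.60 + 51.60 + 51.60 + 51.60 + 51.60 + 51.60 + 50.02 + 51.60) / 10 = 513.75000 / 10 = 51.37500
Sum of squared deviations: (+0.22500)² + (−0.44500)² + (+0.22500)² + (+0.22500)² + (+0.22500)² + (+0.22500)² + (+0.22500)² + (+0.22500)² + (−1.35500)² + (+0.22500)² = 2.43905
Variance = 2.43905 / 9 = 0.27101
SE* = √0.27101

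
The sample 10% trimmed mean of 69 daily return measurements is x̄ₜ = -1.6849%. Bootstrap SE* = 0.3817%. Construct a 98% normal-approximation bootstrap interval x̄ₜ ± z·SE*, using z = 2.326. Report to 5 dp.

Margin = 2.326 × 0.3817 = 0.887834
Interval: -1.6849 ± 0.887834

(-2.57273, -0.79707)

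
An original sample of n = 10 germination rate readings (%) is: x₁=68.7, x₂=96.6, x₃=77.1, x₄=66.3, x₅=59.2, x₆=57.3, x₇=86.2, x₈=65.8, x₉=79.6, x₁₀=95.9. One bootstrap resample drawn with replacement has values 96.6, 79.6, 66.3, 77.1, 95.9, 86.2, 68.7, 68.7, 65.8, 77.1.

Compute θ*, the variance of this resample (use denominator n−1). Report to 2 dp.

θ* = 132.90

Mean = 78.2000; sum of squared deviations = 1196.1000
s² = 1196.1000 / 9 = 132.9000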